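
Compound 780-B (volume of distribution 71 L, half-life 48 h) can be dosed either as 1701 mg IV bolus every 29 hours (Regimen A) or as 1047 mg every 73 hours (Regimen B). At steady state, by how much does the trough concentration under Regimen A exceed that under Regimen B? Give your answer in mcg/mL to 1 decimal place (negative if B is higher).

38.2 mcg/mL

Regimen A: f = (1/2)^(29/48) ≈ 0.6579; Cmin,ss = (1701/71)·f/(1−f) ≈ 46.074 mcg/mL.
Regimen B: f = (1/2)^(73/48) ≈ 0.3485; Cmin,ss = (1047/71)·f/(1−f) ≈ 7.888 mcg/mL.
Difference ≈ 46.074 − 7.888 ≈ 38.186 mcg/mL.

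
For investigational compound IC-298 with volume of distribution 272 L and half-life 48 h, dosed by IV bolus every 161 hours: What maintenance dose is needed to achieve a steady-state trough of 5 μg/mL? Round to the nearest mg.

τ/t½ = 161/48 ≈ 3.3542, so f = (1/2)^(161/48) ≈ 0.097790.
Cmin,ss = (D/Vd)·f/(1−f), so D = Cmin,ss·Vd·(1−f)/f.
D = 5 × 272 × (1−f)/f ≈ 5 × 272 × 9.22599 ≈ 12547.35 mg.

12547 mg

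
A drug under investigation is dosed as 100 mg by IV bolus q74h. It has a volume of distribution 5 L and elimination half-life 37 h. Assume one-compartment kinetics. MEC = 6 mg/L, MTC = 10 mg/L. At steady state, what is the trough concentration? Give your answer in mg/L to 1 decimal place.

6.7 mg/L

τ = 74 h = 2 half-lives, so f = (1/2)^2 = 0.25.
Accumulation ratio R = 1/(1 − f) = 1/0.75 = 4/3.
Single-dose peak C₀ = D/Vd = 100/5 = 20 mg/L.
Steady-state peak Cmax,ss = C₀·R = 20 × 4/3 ≈ 26.667 mg/L.
Steady-state trough Cmin,ss = Cmax,ss·f ≈ 26.667 × 0.25 ≈ 6.667 mg/L.
Trough 6.7 mg/L vs MEC 6 mg/L: adequate.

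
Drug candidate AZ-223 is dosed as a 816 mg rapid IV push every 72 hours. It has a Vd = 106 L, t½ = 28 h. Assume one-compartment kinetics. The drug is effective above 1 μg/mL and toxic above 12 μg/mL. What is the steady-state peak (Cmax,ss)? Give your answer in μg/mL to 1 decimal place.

9.3 μg/mL

Over one 72-h interval, 72/28 ≈ 2.5714 half-lives elapse, leaving f ≈ 0.1682 of each dose.
At steady state, accumulation factor R = 1/(1 − e^(−kτ)) ≈ 1.2022.
Each bolus raises the concentration by D/Vd = 816/106 ≈ 7.698 μg/mL.
Steady-state peak Cmax,ss = C₀·R ≈ 7.698 × 1.2022 ≈ 9.255 μg/mL.
Peak 9.3 μg/mL vs MTC 12 μg/mL: below toxic threshold.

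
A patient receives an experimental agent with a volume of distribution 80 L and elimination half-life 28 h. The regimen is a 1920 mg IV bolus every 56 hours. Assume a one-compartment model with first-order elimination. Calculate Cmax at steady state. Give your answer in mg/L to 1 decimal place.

32.0 mg/L

The dosing interval is 2 half-lives, so f = 2^(−2) = 0.25.
Accumulation ratio R = 1/(1 − f) = 1/0.75 = 4/3.
Single-dose peak C₀ = D/Vd = 1920/80 = 24 mg/L.
Steady-state peak Cmax,ss = C₀·R = 24 × 4/3 ≈ 32.000 mg/L.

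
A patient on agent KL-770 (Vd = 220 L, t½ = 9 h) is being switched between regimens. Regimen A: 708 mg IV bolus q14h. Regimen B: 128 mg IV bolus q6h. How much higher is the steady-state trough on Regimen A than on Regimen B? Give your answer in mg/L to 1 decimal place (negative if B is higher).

0.7 mg/L

Regimen A: f = (1/2)^(14/9) ≈ 0.3402; Cmin,ss = (708/220)·f/(1−f) ≈ 1.659 mg/L.
Regimen B: f = (1/2)^(6/9) ≈ 0.6300; Cmin,ss = (128/220)·f/(1−f) ≈ 0.991 mg/L.
Difference ≈ 1.659 − 0.991 ≈ 0.668 mg/L.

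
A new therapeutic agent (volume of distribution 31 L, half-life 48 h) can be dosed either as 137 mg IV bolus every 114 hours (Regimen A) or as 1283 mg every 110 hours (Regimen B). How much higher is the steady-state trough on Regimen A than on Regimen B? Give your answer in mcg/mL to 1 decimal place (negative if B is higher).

Regimen A: f = (1/2)^(114/48) ≈ 0.1928; Cmin,ss = (137/31)·f/(1−f) ≈ 1.056 mcg/mL.
Regimen B: f = (1/2)^(110/48) ≈ 0.2042; Cmin,ss = (1283/31)·f/(1−f) ≈ 10.620 mcg/mL.
Difference ≈ 1.056 − 10.620 ≈ -9.564 mcg/mL.

-9.6 mcg/mL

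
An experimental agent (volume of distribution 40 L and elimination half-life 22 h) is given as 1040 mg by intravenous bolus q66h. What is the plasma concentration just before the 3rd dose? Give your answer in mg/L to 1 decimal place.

3.7 mg/L

f = (1/2)^(τ/t½) = (1/2)^(66/22) ≈ 0.1250.
C₀ = D/Vd = 1040/40 ≈ 26.000 mg/L.
Before the 3rd dose, 2 doses have been given. Superposition: Cmin = C₀·(f + f²).
≈ 26.000 × (0.1250 + 0.0156) ≈ 26.000 × 0.1406 ≈ 3.656 mg/L.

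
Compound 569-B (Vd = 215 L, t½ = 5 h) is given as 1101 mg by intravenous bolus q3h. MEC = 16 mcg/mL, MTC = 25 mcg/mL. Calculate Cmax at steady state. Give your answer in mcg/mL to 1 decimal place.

Over one 3-h interval, 3/5 ≈ 0.6 half-lives elapse, leaving f ≈ 0.6598 of each dose.
At steady state, accumulation factor R = 1/(1 − e^(−kτ)) ≈ 2.9394.
Single-dose peak C₀ = D/Vd = 1101/215 ≈ 5.121 mcg/mL.
Cmax,ss = C₀/(1 − f) ≈ 5.121/0.3402 ≈ 15.053 mcg/mL.
Peak 15.1 mcg/mL vs MTC 25 mcg/mL: below toxic threshold.

15.1 mcg/mL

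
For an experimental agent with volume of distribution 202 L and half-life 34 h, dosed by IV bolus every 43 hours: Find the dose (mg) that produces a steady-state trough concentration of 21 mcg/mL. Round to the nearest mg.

τ/t½ = 43/34 ≈ 1.2647, so f = (1/2)^(43/34) ≈ 0.416184.
Cmin,ss = (D/Vd)·f/(1−f), so D = Cmin,ss·Vd·(1−f)/f.
D = 21 × 202 × (1−f)/f ≈ 21 × 202 × 1.40278 ≈ 5950.59 mg.

5951 mg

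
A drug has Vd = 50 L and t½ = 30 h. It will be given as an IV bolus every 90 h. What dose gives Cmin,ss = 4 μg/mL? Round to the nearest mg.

1400 mg

τ/t½ = 90/30 ≈ 3, so f = (1/2)^(90/30) ≈ 0.125000.
Cmin,ss = (D/Vd)·f/(1−f), so D = Cmin,ss·Vd·(1−f)/f.
D = 4 × 50 × (1−f)/f ≈ 4 × 50 × 7.00000 ≈ 1400.00 mg.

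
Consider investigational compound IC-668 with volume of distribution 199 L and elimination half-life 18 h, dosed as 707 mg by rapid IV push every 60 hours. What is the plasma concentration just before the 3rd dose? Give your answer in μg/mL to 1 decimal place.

0.4 μg/mL

f = (1/2)^(τ/t½) = (1/2)^(60/18) ≈ 0.0992.
C₀ = D/Vd = 707/199 ≈ 3.553 μg/mL.
Before the 3rd dose, 2 doses have been given. Superposition: Cmin = C₀·(f + f²).
≈ 3.553 × (0.0992 + 0.0098) ≈ 3.553 × 0.1090 ≈ 0.387 μg/mL.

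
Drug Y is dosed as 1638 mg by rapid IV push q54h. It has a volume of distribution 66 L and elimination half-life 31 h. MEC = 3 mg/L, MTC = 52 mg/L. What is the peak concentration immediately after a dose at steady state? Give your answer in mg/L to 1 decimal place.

35.4 mg/L

Over one 54-h interval, 54/31 ≈ 1.7419 half-lives elapse, leaving f ≈ 0.2990 of each dose.
At steady state, accumulation factor R = 1/(1 − e^(−kτ)) ≈ 1.4265.
Each bolus raises the concentration by D/Vd = 1638/66 ≈ 24.818 mg/L.
Steady-state peak Cmax,ss = C₀·R ≈ 24.818 × 1.4265 ≈ 35.403 mg/L.
Peak 35.4 mg/L vs MTC 52 mg/L: below toxic threshold.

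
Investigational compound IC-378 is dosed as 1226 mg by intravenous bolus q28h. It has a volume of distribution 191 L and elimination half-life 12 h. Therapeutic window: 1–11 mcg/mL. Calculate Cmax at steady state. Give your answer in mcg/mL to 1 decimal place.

8.0 mcg/mL

k = ln2/t½ = ln2/12 ≈ 0.057762 h⁻¹; fraction remaining f = e^(−kτ) = e^(−0.057762×28) ≈ 0.1984.
Accumulation ratio R = 1/(1 − f) ≈ 1/0.8016 ≈ 1.2475.
Single-dose peak C₀ = D/Vd = 1226/191 ≈ 6.419 mcg/mL.
Steady-state peak Cmax,ss = C₀·R ≈ 6.419 × 1.2475 ≈ 8.008 mcg/mL.
Peak 8.0 mcg/mL vs MTC 11 mcg/mL: below toxic threshold.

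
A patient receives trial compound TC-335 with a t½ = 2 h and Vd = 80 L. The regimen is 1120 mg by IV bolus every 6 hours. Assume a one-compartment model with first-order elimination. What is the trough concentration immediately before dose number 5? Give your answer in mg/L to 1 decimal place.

2.0 mg/L

f = (1/2)^(τ/t½) = (1/2)^(6/2) ≈ 0.1250.
C₀ = D/Vd = 1120/80 ≈ 14.000 mg/L.
Before the 5th dose, 4 doses have been given. Superposition: Cmin = C₀·(f + f² + … + f^4).
≈ 14.000 × (0.1250 + 0.0156 + 0.0020 + 0.0002) ≈ 14.000 × 0.1428 ≈ 1.999 mg/L.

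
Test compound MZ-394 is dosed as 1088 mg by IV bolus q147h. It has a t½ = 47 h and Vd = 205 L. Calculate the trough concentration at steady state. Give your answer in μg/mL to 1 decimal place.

Over one 147-h interval, 147/47 ≈ 3.1277 half-lives elapse, leaving f ≈ 0.1144 of each dose.
Accumulation ratio R = 1/(1 − f) ≈ 1/0.8856 ≈ 1.1292.
Single-dose peak C₀ = D/Vd = 1088/205 ≈ 5.307 μg/mL.
Steady-state peak Cmax,ss = C₀·R ≈ 5.307 × 1.1292 ≈ 5.993 μg/mL.
One interval later, Cmin,ss = Cmax,ss·e^(−kτ) ≈ 5.993 × 0.1144 ≈ 0.686 μg/mL.

0.7 μg/mL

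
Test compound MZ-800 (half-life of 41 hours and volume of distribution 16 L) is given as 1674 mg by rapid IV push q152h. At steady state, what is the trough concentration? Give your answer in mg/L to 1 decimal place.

8.7 mg/L

Over one 152-h interval, 152/41 ≈ 3.7073 half-lives elapse, leaving f ≈ 0.0766 of each dose.
At steady state, accumulation factor R = 1/(1 − e^(−kτ)) ≈ 1.0830.
Single-dose peak C₀ = D/Vd = 1674/16 ≈ 104.625 mg/L.
Steady-state peak Cmax,ss = C₀·R ≈ 104.625 × 1.0830 ≈ 113.309 mg/L.
Steady-state trough Cmin,ss = Cmax,ss·f ≈ 113.309 × 0.0766 ≈ 8.679 mg/L.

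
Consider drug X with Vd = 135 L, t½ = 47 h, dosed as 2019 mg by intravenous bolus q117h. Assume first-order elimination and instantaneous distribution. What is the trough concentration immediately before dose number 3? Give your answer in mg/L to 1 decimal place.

3.1 mg/L

f = (1/2)^(τ/t½) = (1/2)^(117/47) ≈ 0.1781.
C₀ = D/Vd = 2019/135 ≈ 14.956 mg/L.
Before the 3rd dose, 2 doses have been given. Superposition: Cmin = C₀·(f + f²).
≈ 14.956 × (0.1781 + 0.0317) ≈ 14.956 × 0.2098 ≈ 3.138 mg/L.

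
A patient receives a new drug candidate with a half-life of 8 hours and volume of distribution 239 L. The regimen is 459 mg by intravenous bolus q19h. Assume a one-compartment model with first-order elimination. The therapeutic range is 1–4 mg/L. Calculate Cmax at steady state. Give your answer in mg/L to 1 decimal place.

2.4 mg/L

k = ln2/t½ = ln2/8 ≈ 0.086643 h⁻¹; fraction remaining f = e^(−kτ) = e^(−0.086643×19) ≈ 0.1928.
Accumulation ratio R = 1/(1 − f) ≈ 1/0.8072 ≈ 1.2389.
Each bolus raises the concentration by D/Vd = 459/239 ≈ 1.921 mg/L.
Steady-state peak Cmax,ss = C₀·R ≈ 1.921 × 1.2389 ≈ 2.380 mg/L.
Peak 2.4 mg/L vs MTC 4 mg/L: below toxic threshold.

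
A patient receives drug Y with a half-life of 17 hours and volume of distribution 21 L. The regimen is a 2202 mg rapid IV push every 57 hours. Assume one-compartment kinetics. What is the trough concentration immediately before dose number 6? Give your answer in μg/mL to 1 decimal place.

f = (1/2)^(τ/t½) = (1/2)^(57/17) ≈ 0.0979.
C₀ = D/Vd = 2202/21 ≈ 104.857 μg/mL.
Before the 6th dose, 5 doses have been given. Superposition: Cmin = C₀·(f + f² + … + f^5).
≈ 104.857 × (0.0979 + 0.0096 + 0.0009 + 0.0001 + 0.0000) ≈ 104.857 × 0.1085 ≈ 11.377 μg/mL.

11.4 μg/mL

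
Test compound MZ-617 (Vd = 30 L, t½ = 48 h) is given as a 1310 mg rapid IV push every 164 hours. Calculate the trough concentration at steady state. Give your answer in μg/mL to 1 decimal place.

τ/t½ = 164/48 ≈ 3.4167, so fraction remaining f = (1/2)^(164/48) ≈ 0.0936.
At steady state, accumulation factor R = 1/(1 − e^(−kτ)) ≈ 1.1033.
Each bolus raises the concentration by D/Vd = 1310/30 ≈ 43.667 μg/mL.
Cmax,ss = C₀/(1 − f) ≈ 43.667/0.9064 ≈ 48.176 μg/mL.
Steady-state trough Cmin,ss = Cmax,ss·f ≈ 48.176 × 0.0936 ≈ 4.509 μg/mL.

4.5 μg/mL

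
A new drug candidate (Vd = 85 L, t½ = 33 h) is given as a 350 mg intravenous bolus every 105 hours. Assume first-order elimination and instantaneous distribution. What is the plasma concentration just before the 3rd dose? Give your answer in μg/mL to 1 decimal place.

0.5 μg/mL

f = (1/2)^(τ/t½) = (1/2)^(105/33) ≈ 0.1102.
C₀ = D/Vd = 350/85 ≈ 4.118 μg/mL.
Before the 3rd dose, 2 doses have been given. Superposition: Cmin = C₀·(f + f²).
≈ 4.118 × (0.1102 + 0.0121) ≈ 4.118 × 0.1223 ≈ 0.504 μg/mL.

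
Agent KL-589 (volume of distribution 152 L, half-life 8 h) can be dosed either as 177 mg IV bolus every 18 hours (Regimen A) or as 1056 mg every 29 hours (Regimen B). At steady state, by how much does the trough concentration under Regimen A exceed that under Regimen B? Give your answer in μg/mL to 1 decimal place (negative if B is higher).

Regimen A: f = (1/2)^(18/8) ≈ 0.2102; Cmin,ss = (177/152)·f/(1−f) ≈ 0.310 μg/mL.
Regimen B: f = (1/2)^(29/8) ≈ 0.0811; Cmin,ss = (1056/152)·f/(1−f) ≈ 0.613 μg/mL.
Difference ≈ 0.310 − 0.613 ≈ -0.303 μg/mL.

-0.3 μg/mL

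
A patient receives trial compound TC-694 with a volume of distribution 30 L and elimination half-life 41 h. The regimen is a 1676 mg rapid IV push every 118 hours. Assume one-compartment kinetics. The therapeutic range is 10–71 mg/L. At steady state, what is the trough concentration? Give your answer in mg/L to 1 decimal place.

8.8 mg/L

τ/t½ = 118/41 ≈ 2.878, so fraction remaining f = (1/2)^(118/41) ≈ 0.1360.
At steady state, accumulation factor R = 1/(1 − e^(−kτ)) ≈ 1.1574.
Single-dose peak C₀ = D/Vd = 1676/30 ≈ 55.867 mg/L.
Steady-state peak Cmax,ss = C₀·R ≈ 55.867 × 1.1574 ≈ 64.660 mg/L.
One interval later, Cmin,ss = Cmax,ss·e^(−kτ) ≈ 64.660 × 0.1360 ≈ 8.794 mg/L.
Trough 8.8 mg/L vs MEC 10 mg/L: subtherapeutic.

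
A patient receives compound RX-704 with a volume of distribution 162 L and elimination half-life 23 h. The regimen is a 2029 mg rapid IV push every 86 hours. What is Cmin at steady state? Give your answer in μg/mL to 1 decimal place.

τ/t½ = 86/23 ≈ 3.7391, so fraction remaining f = (1/2)^(86/23) ≈ 0.0749.
Each bolus raises the concentration by D/Vd = 2029/162 ≈ 12.525 μg/mL.
Steady-state trough Cmin,ss = C₀·f/(1−f) ≈ 12.525 × 0.0749/0.9251 ≈ 1.014 μg/mL.

1.0 μg/mL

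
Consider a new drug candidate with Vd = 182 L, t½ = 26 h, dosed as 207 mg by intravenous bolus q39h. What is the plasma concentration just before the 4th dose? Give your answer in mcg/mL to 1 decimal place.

0.6 mcg/mL

f = (1/2)^(τ/t½) = (1/2)^(39/26) ≈ 0.3536.
C₀ = D/Vd = 207/182 ≈ 1.137 mcg/mL.
Before the 4th dose, 3 doses have been given. Superposition: Cmin = C₀·(f + f² + … + f^3).
≈ 1.137 × (0.3536 + 0.1250 + 0.0442) ≈ 1.137 × 0.5228 ≈ 0.594 mcg/mL.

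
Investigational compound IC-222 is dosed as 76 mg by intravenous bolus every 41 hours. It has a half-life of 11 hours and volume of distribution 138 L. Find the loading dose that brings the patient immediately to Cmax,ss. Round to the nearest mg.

f = (1/2)^(41/11) ≈ 0.075506; accumulation ratio R = 1/(1−f) ≈ 1.08167.
Loading dose to hit Cmax,ss on first dose: D_load = D_maint·R ≈ 76 × 1.08167 ≈ 82.21 mg.

82 mg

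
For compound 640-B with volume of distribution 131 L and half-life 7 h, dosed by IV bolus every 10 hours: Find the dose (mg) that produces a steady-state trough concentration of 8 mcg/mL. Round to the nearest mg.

1773 mg

τ/t½ = 10/7 ≈ 1.4286, so f = (1/2)^(10/7) ≈ 0.371499.
Cmin,ss = (D/Vd)·f/(1−f), so D = Cmin,ss·Vd·(1−f)/f.
D = 8 × 131 × (1−f)/f ≈ 8 × 131 × 1.69180 ≈ 1773.01 mg.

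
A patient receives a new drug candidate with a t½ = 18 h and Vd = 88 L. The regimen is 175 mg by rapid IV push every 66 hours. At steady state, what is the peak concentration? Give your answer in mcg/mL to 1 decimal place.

Over one 66-h interval, 66/18 ≈ 3.6667 half-lives elapse, leaving f ≈ 0.0787 of each dose.
At steady state, accumulation factor R = 1/(1 − e^(−kτ)) ≈ 1.0854.
Each bolus raises the concentration by D/Vd = 175/88 ≈ 1.989 mcg/mL.
Steady-state peak Cmax,ss = C₀·R ≈ 1.989 × 1.0854 ≈ 2.159 mcg/mL.

2.2 mcg/mL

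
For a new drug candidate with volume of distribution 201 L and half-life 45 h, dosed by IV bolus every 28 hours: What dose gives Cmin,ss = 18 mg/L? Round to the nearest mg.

1951 mg

τ/t½ = 28/45 ≈ 0.62222, so f = (1/2)^(28/45) ≈ 0.649669.
Cmin,ss = (D/Vd)·f/(1−f), so D = Cmin,ss·Vd·(1−f)/f.
D = 18 × 201 × (1−f)/f ≈ 18 × 201 × 0.53925 ≈ 1951.01 mg.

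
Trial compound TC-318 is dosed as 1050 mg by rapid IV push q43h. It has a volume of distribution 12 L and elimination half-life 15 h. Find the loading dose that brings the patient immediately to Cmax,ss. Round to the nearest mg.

f = (1/2)^(43/15) ≈ 0.137103; accumulation ratio R = 1/(1−f) ≈ 1.15889.
Loading dose to hit Cmax,ss on first dose: D_load = D_maint·R ≈ 1050 × 1.15889 ≈ 1216.83 mg.

1217 mg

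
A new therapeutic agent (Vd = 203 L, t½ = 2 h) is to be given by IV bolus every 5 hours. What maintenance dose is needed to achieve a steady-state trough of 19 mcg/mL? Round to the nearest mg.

τ/t½ = 5/2 ≈ 2.5, so f = (1/2)^(5/2) ≈ 0.176777.
Cmin,ss = (D/Vd)·f/(1−f), so D = Cmin,ss·Vd·(1−f)/f.
D = 19 × 203 × (1−f)/f ≈ 19 × 203 × 4.65684 ≈ 17961.43 mg.

17961 mg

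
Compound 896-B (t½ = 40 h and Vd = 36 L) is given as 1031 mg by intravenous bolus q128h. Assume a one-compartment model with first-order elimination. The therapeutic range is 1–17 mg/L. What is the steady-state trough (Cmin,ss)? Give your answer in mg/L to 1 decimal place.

3.5 mg/L

Over one 128-h interval, 128/40 ≈ 3.2 half-lives elapse, leaving f ≈ 0.1088 of each dose.
Single-dose peak C₀ = D/Vd = 1031/36 ≈ 28.639 mg/L.
Steady-state trough Cmin,ss = C₀·f/(1−f) ≈ 28.639 × 0.1088/0.8912 ≈ 3.496 mg/L.
Trough 3.5 mg/L vs MEC 1 mg/L: adequate.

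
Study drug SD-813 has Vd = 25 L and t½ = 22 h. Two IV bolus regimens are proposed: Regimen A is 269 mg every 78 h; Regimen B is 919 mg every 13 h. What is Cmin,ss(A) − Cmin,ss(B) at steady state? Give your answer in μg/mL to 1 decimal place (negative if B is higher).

Regimen A: f = (1/2)^(78/22) ≈ 0.0856; Cmin,ss = (269/25)·f/(1−f) ≈ 1.007 μg/mL.
Regimen B: f = (1/2)^(13/22) ≈ 0.6639; Cmin,ss = (919/25)·f/(1−f) ≈ 72.612 μg/mL.
Difference ≈ 1.007 − 72.612 ≈ -71.605 μg/mL.

-71.6 μg/mL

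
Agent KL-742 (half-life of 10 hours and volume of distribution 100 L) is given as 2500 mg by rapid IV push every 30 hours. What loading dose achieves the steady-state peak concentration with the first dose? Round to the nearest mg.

f = (1/2)^(30/10) ≈ 0.125000; accumulation ratio R = 1/(1−f) ≈ 1.14286.
Loading dose to hit Cmax,ss on first dose: D_load = D_maint·R ≈ 2500 × 1.14286 ≈ 2857.15 mg.

2857 mg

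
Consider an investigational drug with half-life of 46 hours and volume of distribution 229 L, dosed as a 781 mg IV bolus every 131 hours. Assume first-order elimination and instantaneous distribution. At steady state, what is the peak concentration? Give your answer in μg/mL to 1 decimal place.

Over one 131-h interval, 131/46 ≈ 2.8478 half-lives elapse, leaving f ≈ 0.1389 of each dose.
Accumulation ratio R = 1/(1 − f) ≈ 1/0.8611 ≈ 1.1613.
Single-dose peak C₀ = D/Vd = 781/229 ≈ 3.410 μg/mL.
Steady-state peak Cmax,ss = C₀·R ≈ 3.410 × 1.1613 ≈ 3.960 μg/mL.

4.0 μg/mL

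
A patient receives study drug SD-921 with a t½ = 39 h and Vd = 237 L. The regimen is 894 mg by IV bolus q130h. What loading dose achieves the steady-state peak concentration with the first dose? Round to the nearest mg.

f = (1/2)^(130/39) ≈ 0.099213; accumulation ratio R = 1/(1−f) ≈ 1.11014.
Loading dose to hit Cmax,ss on first dose: D_load = D_maint·R ≈ 894 × 1.11014 ≈ 992.47 mg.

992 mg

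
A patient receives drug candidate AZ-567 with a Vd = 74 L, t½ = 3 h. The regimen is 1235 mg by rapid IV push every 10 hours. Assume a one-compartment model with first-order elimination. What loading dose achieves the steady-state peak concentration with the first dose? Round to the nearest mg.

f = (1/2)^(10/3) ≈ 0.099213; accumulation ratio R = 1/(1−f) ≈ 1.11014.
Loading dose to hit Cmax,ss on first dose: D_load = D_maint·R ≈ 1235 × 1.11014 ≈ 1371.02 mg.

1371 mg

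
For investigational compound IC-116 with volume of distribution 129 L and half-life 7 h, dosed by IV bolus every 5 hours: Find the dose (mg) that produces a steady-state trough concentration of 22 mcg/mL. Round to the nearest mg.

1818 mg

τ/t½ = 5/7 ≈ 0.71429, so f = (1/2)^(5/7) ≈ 0.609507.
Cmin,ss = (D/Vd)·f/(1−f), so D = Cmin,ss·Vd·(1−f)/f.
D = 22 × 129 × (1−f)/f ≈ 22 × 129 × 0.64067 ≈ 1818.22 mg.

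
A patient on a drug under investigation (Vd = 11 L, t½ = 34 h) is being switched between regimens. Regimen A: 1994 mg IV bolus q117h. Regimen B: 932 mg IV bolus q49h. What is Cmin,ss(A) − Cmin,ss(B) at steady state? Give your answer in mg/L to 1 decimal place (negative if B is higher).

Regimen A: f = (1/2)^(117/34) ≈ 0.0921; Cmin,ss = (1994/11)·f/(1−f) ≈ 18.389 mg/L.
Regimen B: f = (1/2)^(49/34) ≈ 0.3683; Cmin,ss = (932/11)·f/(1−f) ≈ 49.399 mg/L.
Difference ≈ 18.389 − 49.399 ≈ -31.010 mg/L.

-31.0 mg/L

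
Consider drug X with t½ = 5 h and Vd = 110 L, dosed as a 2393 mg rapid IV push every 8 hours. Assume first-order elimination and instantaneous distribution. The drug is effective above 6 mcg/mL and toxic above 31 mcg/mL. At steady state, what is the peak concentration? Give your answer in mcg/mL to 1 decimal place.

32.5 mcg/mL

Over one 8-h interval, 8/5 ≈ 1.6 half-lives elapse, leaving f ≈ 0.3299 of each dose.
At steady state, accumulation factor R = 1/(1 − e^(−kτ)) ≈ 1.4923.
Single-dose peak C₀ = D/Vd = 2393/110 ≈ 21.755 mcg/mL.
Cmax,ss = C₀/(1 − f) ≈ 21.755/0.6701 ≈ 32.465 mcg/mL.
Peak 32.5 mcg/mL vs MTC 31 mcg/mL: exceeds toxic threshold.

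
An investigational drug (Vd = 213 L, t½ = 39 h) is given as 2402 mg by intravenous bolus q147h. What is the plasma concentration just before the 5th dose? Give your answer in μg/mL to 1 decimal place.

0.9 μg/mL

f = (1/2)^(τ/t½) = (1/2)^(147/39) ≈ 0.0733.
C₀ = D/Vd = 2402/213 ≈ 11.277 μg/mL.
Before the 5th dose, 4 doses have been given. Superposition: Cmin = C₀·(f + f² + … + f^4).
≈ 11.277 × (0.0733 + 0.0054 + 0.0004 + 0.0000) ≈ 11.277 × 0.0791 ≈ 0.892 μg/mL.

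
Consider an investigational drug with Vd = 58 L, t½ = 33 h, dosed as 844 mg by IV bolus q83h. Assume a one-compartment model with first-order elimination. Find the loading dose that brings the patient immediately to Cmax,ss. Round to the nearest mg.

1023 mg

f = (1/2)^(83/33) ≈ 0.174930; accumulation ratio R = 1/(1−f) ≈ 1.21202.
Loading dose to hit Cmax,ss on first dose: D_load = D_maint·R ≈ 844 × 1.21202 ≈ 1022.94 mg.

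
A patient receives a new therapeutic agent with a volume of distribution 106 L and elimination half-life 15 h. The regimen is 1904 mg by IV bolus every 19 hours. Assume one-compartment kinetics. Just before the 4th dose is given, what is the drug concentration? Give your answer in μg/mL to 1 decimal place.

11.9 μg/mL

f = (1/2)^(τ/t½) = (1/2)^(19/15) ≈ 0.4156.
C₀ = D/Vd = 1904/106 ≈ 17.962 μg/mL.
Before the 4th dose, 3 doses have been given. Superposition: Cmin = C₀·(f + f² + … + f^3).
≈ 17.962 × (0.4156 + 0.1727 + 0.0718) ≈ 17.962 × 0.6601 ≈ 11.857 μg/mL.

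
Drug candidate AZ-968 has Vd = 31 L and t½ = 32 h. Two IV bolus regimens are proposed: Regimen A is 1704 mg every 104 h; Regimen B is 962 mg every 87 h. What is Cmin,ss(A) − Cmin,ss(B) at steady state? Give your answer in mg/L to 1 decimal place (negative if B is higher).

Regimen A: f = (1/2)^(104/32) ≈ 0.1051; Cmin,ss = (1704/31)·f/(1−f) ≈ 6.456 mg/L.
Regimen B: f = (1/2)^(87/32) ≈ 0.1519; Cmin,ss = (962/31)·f/(1−f) ≈ 5.558 mg/L.
Difference ≈ 6.456 − 5.558 ≈ 0.898 mg/L.

0.9 mg/L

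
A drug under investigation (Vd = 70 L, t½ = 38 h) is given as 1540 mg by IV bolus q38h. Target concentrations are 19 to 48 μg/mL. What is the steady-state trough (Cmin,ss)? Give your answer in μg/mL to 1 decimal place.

The dosing interval is 1 half-life, so f = 2^(−1) = 0.5.
Accumulation ratio R = 1/(1 − f) = 1/0.5 = 2/1.
Single-dose peak C₀ = D/Vd = 1540/70 = 22 μg/mL.
Steady-state peak Cmax,ss = C₀·R = 22 × 2/1 ≈ 44.000 μg/mL.
Steady-state trough Cmin,ss = Cmax,ss·f ≈ 44.000 × 0.5 ≈ 22.000 μg/mL.
Trough 22.0 μg/mL vs MEC 19 μg/mL: adequate.

22.0 μg/mL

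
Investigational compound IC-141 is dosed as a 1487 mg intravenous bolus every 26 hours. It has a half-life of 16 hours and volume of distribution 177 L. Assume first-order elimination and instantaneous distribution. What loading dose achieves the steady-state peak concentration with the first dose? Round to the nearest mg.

2200 mg

f = (1/2)^(26/16) ≈ 0.324210; accumulation ratio R = 1/(1−f) ≈ 1.47975.
Loading dose to hit Cmax,ss on first dose: D_load = D_maint·R ≈ 1487 × 1.47975 ≈ 2200.39 mg.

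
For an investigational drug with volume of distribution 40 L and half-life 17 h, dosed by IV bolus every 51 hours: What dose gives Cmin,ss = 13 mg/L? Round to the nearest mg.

τ/t½ = 51/17 ≈ 3, so f = (1/2)^(51/17) ≈ 0.125000.
Cmin,ss = (D/Vd)·f/(1−f), so D = Cmin,ss·Vd·(1−f)/f.
D = 13 × 40 × (1−f)/f ≈ 13 × 40 × 7.00000 ≈ 3640.00 mg.

3640 mg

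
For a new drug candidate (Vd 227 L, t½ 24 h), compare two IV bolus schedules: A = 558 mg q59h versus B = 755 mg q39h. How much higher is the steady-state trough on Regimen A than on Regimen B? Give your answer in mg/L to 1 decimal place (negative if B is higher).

Regimen A: f = (1/2)^(59/24) ≈ 0.1820; Cmin,ss = (558/227)·f/(1−f) ≈ 0.547 mg/L.
Regimen B: f = (1/2)^(39/24) ≈ 0.3242; Cmin,ss = (755/227)·f/(1−f) ≈ 1.596 mg/L.
Difference ≈ 0.547 − 1.596 ≈ -1.049 mg/L.

-1.0 mg/L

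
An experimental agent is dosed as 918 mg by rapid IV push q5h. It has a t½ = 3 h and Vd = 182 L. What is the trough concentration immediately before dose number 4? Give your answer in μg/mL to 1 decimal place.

f = (1/2)^(τ/t½) = (1/2)^(5/3) ≈ 0.3150.
C₀ = D/Vd = 918/182 ≈ 5.044 μg/mL.
Before the 4th dose, 3 doses have been given. Superposition: Cmin = C₀·(f + f² + … + f^3).
≈ 5.044 × (0.3150 + 0.0992 + 0.0313) ≈ 5.044 × 0.4455 ≈ 2.247 μg/mL.

2.2 μg/mL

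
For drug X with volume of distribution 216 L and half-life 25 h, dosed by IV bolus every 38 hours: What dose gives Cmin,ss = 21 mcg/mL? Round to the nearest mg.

τ/t½ = 38/25 ≈ 1.52, so f = (1/2)^(38/25) ≈ 0.348686.
Cmin,ss = (D/Vd)·f/(1−f), so D = Cmin,ss·Vd·(1−f)/f.
D = 21 × 216 × (1−f)/f ≈ 21 × 216 × 1.86791 ≈ 8472.84 mg.

8473 mg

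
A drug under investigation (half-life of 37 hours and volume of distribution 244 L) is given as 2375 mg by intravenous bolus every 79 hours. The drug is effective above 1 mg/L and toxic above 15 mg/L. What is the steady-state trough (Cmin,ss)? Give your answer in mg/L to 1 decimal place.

2.9 mg/L

k = ln2/t½ = ln2/37 ≈ 0.018734 h⁻¹; fraction remaining f = e^(−kτ) = e^(−0.018734×79) ≈ 0.2276.
Single-dose peak C₀ = D/Vd = 2375/244 ≈ 9.734 mg/L.
Steady-state trough Cmin,ss = C₀·f/(1−f) ≈ 9.734 × 0.2276/0.7724 ≈ 2.868 mg/L.
Trough 2.9 mg/L vs MEC 1 mg/L: adequate.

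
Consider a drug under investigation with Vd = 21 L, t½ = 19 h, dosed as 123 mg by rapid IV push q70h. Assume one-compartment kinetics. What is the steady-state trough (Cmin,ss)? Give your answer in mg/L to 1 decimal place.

k = ln2/t½ = ln2/19 ≈ 0.036481 h⁻¹; fraction remaining f = e^(−kτ) = e^(−0.036481×70) ≈ 0.0778.
At steady state, accumulation factor R = 1/(1 − e^(−kτ)) ≈ 1.0844.
Single-dose peak C₀ = D/Vd = 123/21 ≈ 5.857 mg/L.
Cmax,ss = C₀/(1 − f) ≈ 5.857/0.9222 ≈ 6.351 mg/L.
One interval later, Cmin,ss = Cmax,ss·e^(−kτ) ≈ 6.351 × 0.0778 ≈ 0.494 mg/L.

0.5 mg/L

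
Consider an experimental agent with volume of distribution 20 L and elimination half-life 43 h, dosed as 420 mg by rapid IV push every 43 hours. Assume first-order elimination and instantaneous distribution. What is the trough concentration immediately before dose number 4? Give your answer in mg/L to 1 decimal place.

18.4 mg/L

f = (1/2)^(τ/t½) = (1/2)^(43/43) ≈ 0.5000.
C₀ = D/Vd = 420/20 ≈ 21.000 mg/L.
Before the 4th dose, 3 doses have been given. Superposition: Cmin = C₀·(f + f² + … + f^3).
≈ 21.000 × (0.5000 + 0.2500 + 0.1250) ≈ 21.000 × 0.8750 ≈ 18.375 mg/L.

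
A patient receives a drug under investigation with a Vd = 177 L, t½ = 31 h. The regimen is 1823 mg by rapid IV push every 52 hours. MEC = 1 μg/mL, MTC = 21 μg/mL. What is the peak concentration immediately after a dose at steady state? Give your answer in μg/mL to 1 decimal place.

15.0 μg/mL

τ/t½ = 52/31 ≈ 1.6774, so fraction remaining f = (1/2)^(52/31) ≈ 0.3126.
At steady state, accumulation factor R = 1/(1 − e^(−kτ)) ≈ 1.4548.
Each bolus raises the concentration by D/Vd = 1823/177 ≈ 10.299 μg/mL.
Cmax,ss = C₀/(1 − f) ≈ 10.299/0.6874 ≈ 14.983 μg/mL.
Peak 15.0 μg/mL vs MTC 21 μg/mL: below toxic threshold.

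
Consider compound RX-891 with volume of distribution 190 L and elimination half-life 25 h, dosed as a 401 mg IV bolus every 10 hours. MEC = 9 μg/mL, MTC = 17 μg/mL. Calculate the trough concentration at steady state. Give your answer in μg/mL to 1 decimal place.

Over one 10-h interval, 10/25 ≈ 0.4 half-lives elapse, leaving f ≈ 0.7579 of each dose.
Accumulation ratio R = 1/(1 − f) ≈ 1/0.2421 ≈ 4.1305.
Each bolus raises the concentration by D/Vd = 401/190 ≈ 2.111 μg/mL.
Steady-state peak Cmax,ss = C₀·R ≈ 2.111 × 4.1305 ≈ 8.719 μg/mL.
One interval later, Cmin,ss = Cmax,ss·e^(−kτ) ≈ 8.719 × 0.7579 ≈ 6.608 μg/mL.
Trough 6.6 μg/mL vs MEC 9 μg/mL: subtherapeutic.

6.6 μg/mL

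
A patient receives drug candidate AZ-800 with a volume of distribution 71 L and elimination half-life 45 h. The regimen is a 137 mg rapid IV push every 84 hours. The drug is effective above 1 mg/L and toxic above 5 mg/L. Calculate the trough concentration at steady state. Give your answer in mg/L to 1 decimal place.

k = ln2/t½ = ln2/45 ≈ 0.015403 h⁻¹; fraction remaining f = e^(−kτ) = e^(−0.015403×84) ≈ 0.2742.
At steady state, accumulation factor R = 1/(1 − e^(−kτ)) ≈ 1.3778.
Each bolus raises the concentration by D/Vd = 137/71 ≈ 1.930 mg/L.
Steady-state peak Cmax,ss = C₀·R ≈ 1.930 × 1.3778 ≈ 2.659 mg/L.
One interval later, Cmin,ss = Cmax,ss·e^(−kτ) ≈ 2.659 × 0.2742 ≈ 0.729 mg/L.
Trough 0.7 mg/L vs MEC 1 mg/L: subtherapeutic.

0.7 mg/L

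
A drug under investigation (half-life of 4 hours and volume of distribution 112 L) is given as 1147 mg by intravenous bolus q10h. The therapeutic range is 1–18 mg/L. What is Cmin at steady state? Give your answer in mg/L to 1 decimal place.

τ/t½ = 10/4 ≈ 2.5, so fraction remaining f = (1/2)^(10/4) ≈ 0.1768.
Accumulation ratio R = 1/(1 − f) ≈ 1/0.8232 ≈ 1.2148.
Each bolus raises the concentration by D/Vd = 1147/112 ≈ 10.241 mg/L.
Cmax,ss = C₀/(1 − f) ≈ 10.241/0.8232 ≈ 12.440 mg/L.
One interval later, Cmin,ss = Cmax,ss·e^(−kτ) ≈ 12.440 × 0.1768 ≈ 2.199 mg/L.
Trough 2.2 mg/L vs MEC 1 mg/L: adequate.

2.2 mg/L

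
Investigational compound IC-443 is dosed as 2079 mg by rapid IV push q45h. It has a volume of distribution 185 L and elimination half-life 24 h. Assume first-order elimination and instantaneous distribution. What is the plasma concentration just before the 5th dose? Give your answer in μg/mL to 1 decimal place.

4.2 μg/mL

f = (1/2)^(τ/t½) = (1/2)^(45/24) ≈ 0.2726.
C₀ = D/Vd = 2079/185 ≈ 11.238 μg/mL.
Before the 5th dose, 4 doses have been given. Superposition: Cmin = C₀·(f + f² + … + f^4).
≈ 11.238 × (0.2726 + 0.0743 + 0.0203 + 0.0055) ≈ 11.238 × 0.3727 ≈ 4.188 μg/mL.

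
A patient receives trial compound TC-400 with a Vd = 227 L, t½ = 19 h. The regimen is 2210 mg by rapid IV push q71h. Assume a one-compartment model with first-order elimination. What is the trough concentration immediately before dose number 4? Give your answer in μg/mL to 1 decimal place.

f = (1/2)^(τ/t½) = (1/2)^(71/19) ≈ 0.0750.
C₀ = D/Vd = 2210/227 ≈ 9.736 μg/mL.
Before the 4th dose, 3 doses have been given. Superposition: Cmin = C₀·(f + f² + … + f^3).
≈ 9.736 × (0.0750 + 0.0056 + 0.0004) ≈ 9.736 × 0.0810 ≈ 0.789 μg/mL.

0.8 μg/mL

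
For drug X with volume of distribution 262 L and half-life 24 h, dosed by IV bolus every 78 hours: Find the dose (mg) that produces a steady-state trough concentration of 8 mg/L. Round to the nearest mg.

17845 mg

τ/t½ = 78/24 ≈ 3.25, so f = (1/2)^(78/24) ≈ 0.105112.
Cmin,ss = (D/Vd)·f/(1−f), so D = Cmin,ss·Vd·(1−f)/f.
D = 8 × 262 × (1−f)/f ≈ 8 × 262 × 8.51366 ≈ 17844.63 mg.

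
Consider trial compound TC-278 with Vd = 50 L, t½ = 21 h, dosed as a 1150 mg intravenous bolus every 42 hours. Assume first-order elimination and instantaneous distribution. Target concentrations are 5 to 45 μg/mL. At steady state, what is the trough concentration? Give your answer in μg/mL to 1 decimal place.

7.7 μg/mL

The dosing interval is 2 half-lives, so f = 2^(−2) = 0.25.
At steady state, R = 1/(1 − 0.25) = 4/3.
Single-dose peak C₀ = D/Vd = 1150/50 = 23 μg/mL.
Steady-state peak Cmax,ss = C₀·R = 23 × 4/3 ≈ 30.667 μg/mL.
Steady-state trough Cmin,ss = Cmax,ss·f ≈ 30.667 × 0.25 ≈ 7.667 μg/mL.
Trough 7.7 μg/mL vs MEC 5 μg/mL: adequate.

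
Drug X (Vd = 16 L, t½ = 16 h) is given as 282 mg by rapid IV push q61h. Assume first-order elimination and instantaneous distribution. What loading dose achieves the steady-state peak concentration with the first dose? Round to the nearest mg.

304 mg

f = (1/2)^(61/16) ≈ 0.071174; accumulation ratio R = 1/(1−f) ≈ 1.07663.
Loading dose to hit Cmax,ss on first dose: D_load = D_maint·R ≈ 282 × 1.07663 ≈ 303.61 mg.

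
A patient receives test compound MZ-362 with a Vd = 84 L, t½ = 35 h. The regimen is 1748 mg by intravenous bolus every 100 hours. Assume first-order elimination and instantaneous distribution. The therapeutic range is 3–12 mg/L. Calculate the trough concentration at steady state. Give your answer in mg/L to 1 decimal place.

τ/t½ = 100/35 ≈ 2.8571, so fraction remaining f = (1/2)^(100/35) ≈ 0.1380.
Single-dose peak C₀ = D/Vd = 1748/84 ≈ 20.810 mg/L.
Steady-state trough Cmin,ss = C₀·f/(1−f) ≈ 20.810 × 0.1380/0.8620 ≈ 3.332 mg/L.
Trough 3.3 mg/L vs MEC 3 mg/L: adequate.

3.3 mg/L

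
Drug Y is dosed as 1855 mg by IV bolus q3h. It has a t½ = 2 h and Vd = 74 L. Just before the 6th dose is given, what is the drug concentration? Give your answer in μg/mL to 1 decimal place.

13.6 μg/mL

f = (1/2)^(τ/t½) = (1/2)^(3/2) ≈ 0.3536.
C₀ = D/Vd = 1855/74 ≈ 25.068 μg/mL.
Before the 6th dose, 5 doses have been given. Superposition: Cmin = C₀·(f + f² + … + f^5).
≈ 25.068 × (0.3536 + 0.1250 + 0.0442 + 0.0156 + 0.0055) ≈ 25.068 × 0.5439 ≈ 13.634 μg/mL.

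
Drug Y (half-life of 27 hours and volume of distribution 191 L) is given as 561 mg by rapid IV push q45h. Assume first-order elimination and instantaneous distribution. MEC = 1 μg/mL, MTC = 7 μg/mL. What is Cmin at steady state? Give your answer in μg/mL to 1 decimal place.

1.4 μg/mL

τ/t½ = 45/27 ≈ 1.6667, so fraction remaining f = (1/2)^(45/27) ≈ 0.3150.
Single-dose peak C₀ = D/Vd = 561/191 ≈ 2.937 μg/mL.
Steady-state trough Cmin,ss = C₀·f/(1−f) ≈ 2.937 × 0.3150/0.6850 ≈ 1.351 μg/mL.
Trough 1.4 μg/mL vs MEC 1 μg/mL: adequate.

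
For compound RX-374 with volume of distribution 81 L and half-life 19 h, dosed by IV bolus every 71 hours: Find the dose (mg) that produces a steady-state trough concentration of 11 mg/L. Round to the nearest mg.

10988 mg

τ/t½ = 71/19 ≈ 3.7368, so f = (1/2)^(71/19) ≈ 0.075006.
Cmin,ss = (D/Vd)·f/(1−f), so D = Cmin,ss·Vd·(1−f)/f.
D = 11 × 81 × (1−f)/f ≈ 11 × 81 × 12.33227 ≈ 10988.05 mg.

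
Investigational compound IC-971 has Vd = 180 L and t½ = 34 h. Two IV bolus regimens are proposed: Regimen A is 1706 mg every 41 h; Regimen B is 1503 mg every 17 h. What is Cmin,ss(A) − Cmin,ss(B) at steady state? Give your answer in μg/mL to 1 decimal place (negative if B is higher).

-12.9 μg/mL

Regimen A: f = (1/2)^(41/34) ≈ 0.4335; Cmin,ss = (1706/180)·f/(1−f) ≈ 7.253 μg/mL.
Regimen B: f = (1/2)^(17/34) ≈ 0.7071; Cmin,ss = (1503/180)·f/(1−f) ≈ 20.158 μg/mL.
Difference ≈ 7.253 − 20.158 ≈ -12.905 μg/mL.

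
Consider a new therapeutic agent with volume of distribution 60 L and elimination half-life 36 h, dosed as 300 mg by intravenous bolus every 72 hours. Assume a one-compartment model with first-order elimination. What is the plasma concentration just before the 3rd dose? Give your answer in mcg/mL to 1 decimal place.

1.6 mcg/mL

f = (1/2)^(τ/t½) = (1/2)^(72/36) ≈ 0.2500.
C₀ = D/Vd = 300/60 ≈ 5.000 mcg/mL.
Before the 3rd dose, 2 doses have been given. Superposition: Cmin = C₀·(f + f²).
≈ 5.000 × (0.2500 + 0.0625) ≈ 5.000 × 0.3125 ≈ 1.562 mcg/mL.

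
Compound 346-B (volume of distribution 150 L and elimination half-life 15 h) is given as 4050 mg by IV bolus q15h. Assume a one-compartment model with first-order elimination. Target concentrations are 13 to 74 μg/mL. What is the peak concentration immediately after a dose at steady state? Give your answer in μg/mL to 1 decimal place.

The dosing interval is 1 half-life, so f = 2^(−1) = 0.5.
At steady state, R = 1/(1 − 0.5) = 2/1.
Single-dose peak C₀ = D/Vd = 4050/150 = 27 μg/mL.
Steady-state peak Cmax,ss = C₀·R = 27 × 2/1 ≈ 54.000 μg/mL.
Peak 54.0 μg/mL vs MTC 74 μg/mL: below toxic threshold.

54.0 μg/mL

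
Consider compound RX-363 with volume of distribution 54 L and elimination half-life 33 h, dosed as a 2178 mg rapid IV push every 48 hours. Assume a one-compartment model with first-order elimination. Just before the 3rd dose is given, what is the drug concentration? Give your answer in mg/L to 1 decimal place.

20.1 mg/L

f = (1/2)^(τ/t½) = (1/2)^(48/33) ≈ 0.3649.
C₀ = D/Vd = 2178/54 ≈ 40.333 mg/L.
Before the 3rd dose, 2 doses have been given. Superposition: Cmin = C₀·(f + f²).
≈ 40.333 × (0.3649 + 0.1332) ≈ 40.333 × 0.4981 ≈ 20.090 mg/L.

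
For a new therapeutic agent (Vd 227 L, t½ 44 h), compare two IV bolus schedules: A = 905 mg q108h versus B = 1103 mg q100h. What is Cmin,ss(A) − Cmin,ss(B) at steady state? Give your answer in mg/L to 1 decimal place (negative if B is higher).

Regimen A: f = (1/2)^(108/44) ≈ 0.1824; Cmin,ss = (905/227)·f/(1−f) ≈ 0.889 mg/L.
Regimen B: f = (1/2)^(100/44) ≈ 0.2069; Cmin,ss = (1103/227)·f/(1−f) ≈ 1.268 mg/L.
Difference ≈ 0.889 − 1.268 ≈ -0.379 mg/L.

-0.4 mg/L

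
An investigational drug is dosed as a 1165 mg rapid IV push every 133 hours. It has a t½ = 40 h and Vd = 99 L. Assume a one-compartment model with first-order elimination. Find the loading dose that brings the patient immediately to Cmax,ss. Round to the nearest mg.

1294 mg

f = (1/2)^(133/40) ≈ 0.099787; accumulation ratio R = 1/(1−f) ≈ 1.11085.
Loading dose to hit Cmax,ss on first dose: D_load = D_maint·R ≈ 1165 × 1.11085 ≈ 1294.14 mg.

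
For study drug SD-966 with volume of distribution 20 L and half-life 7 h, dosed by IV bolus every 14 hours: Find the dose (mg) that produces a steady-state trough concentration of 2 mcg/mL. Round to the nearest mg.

120 mg

τ/t½ = 14/7 ≈ 2, so f = (1/2)^(14/7) ≈ 0.250000.
Cmin,ss = (D/Vd)·f/(1−f), so D = Cmin,ss·Vd·(1−f)/f.
D = 2 × 20 × (1−f)/f ≈ 2 × 20 × 3.00000 ≈ 120.00 mg.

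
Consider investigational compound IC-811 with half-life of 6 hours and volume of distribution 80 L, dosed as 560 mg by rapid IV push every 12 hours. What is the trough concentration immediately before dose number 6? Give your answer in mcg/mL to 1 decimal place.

2.3 mcg/mL

f = (1/2)^(τ/t½) = (1/2)^(12/6) ≈ 0.2500.
C₀ = D/Vd = 560/80 ≈ 7.000 mcg/mL.
Before the 6th dose, 5 doses have been given. Superposition: Cmin = C₀·(f + f² + … + f^5).
≈ 7.000 × (0.2500 + 0.0625 + 0.0156 + 0.0039 + 0.0010) ≈ 7.000 × 0.3330 ≈ 2.331 mcg/mL.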